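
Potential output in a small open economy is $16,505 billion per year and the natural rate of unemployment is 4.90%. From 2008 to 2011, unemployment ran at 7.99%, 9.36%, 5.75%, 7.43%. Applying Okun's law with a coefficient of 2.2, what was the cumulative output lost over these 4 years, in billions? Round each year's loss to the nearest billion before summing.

$3,969 billion

Year 2008: gap = -2.2 × (7.99 - 4.9) = -6.798%, loss ≈ 16505 × 6.798/100 ≈ 1122.
Year 2009: gap = -2.2 × (9.36 - 4.9) = -9.812%, loss ≈ 16505 × 9.812/100 ≈ 1619.
Year 2010: gap = -2.2 × (5.75 - 4.9) = -1.87%, loss ≈ 16505 × 1.87/100 ≈ 309.
Year 2011: gap = -2.2 × (7.43 - 4.9) = -5.566%, loss ≈ 16505 × 5.566/100 ≈ 919.
Total lost output = 1122 + 1619 + 309 + 919 = 3969 billion.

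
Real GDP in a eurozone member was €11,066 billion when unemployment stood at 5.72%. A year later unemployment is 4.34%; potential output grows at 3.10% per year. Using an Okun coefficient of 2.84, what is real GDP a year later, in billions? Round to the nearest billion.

€11,843 billion

Δu = 4.34 - 5.72 = -1.38 points.
Okun's law (growth form): g_Y = g_Y* - β × Δu = 3.10 - 2.84 × (-1.38) = 3.1 + 3.9192 = 7.0192%.
Real GDP in the next year = 11066 × (1 + 7.0192/100) = 11066 × 1.070192 ≈ 11843 billion.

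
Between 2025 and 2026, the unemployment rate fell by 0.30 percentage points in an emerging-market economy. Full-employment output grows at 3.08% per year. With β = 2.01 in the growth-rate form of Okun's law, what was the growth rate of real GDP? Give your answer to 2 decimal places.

Growth-rate Okun's law: g_Y = g_Y* - β × Δu.
g_Y = 3.08 - 2.01 × (-0.30) = 3.08 + 0.603 = 3.683%, i.e. 3.68% to 2 d.p.

3.68%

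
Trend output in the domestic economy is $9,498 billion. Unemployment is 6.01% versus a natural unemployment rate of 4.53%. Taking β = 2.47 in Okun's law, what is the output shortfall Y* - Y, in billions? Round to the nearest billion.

$347 billion

Output gap = -2.47 × (6.01 - 4.53) = -2.47 × 1.48 = -3.6556%.
Actual GDP ≈ 9498 × 0.963444 ≈ 9151 billion, so the shortfall is 9498 - 9151 = 347 billion.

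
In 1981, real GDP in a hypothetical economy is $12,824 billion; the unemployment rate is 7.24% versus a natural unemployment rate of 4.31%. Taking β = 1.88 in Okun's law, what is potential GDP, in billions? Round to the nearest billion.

Unemployment gap = 7.24 - 4.31 = 2.93 points, so output gap = -1.88 × 2.93 = -5.5084%.
Since Y = Y* × (1 + gap/100), Y* = 12824/0.944916 ≈ 13572 billion.

$13,572 billion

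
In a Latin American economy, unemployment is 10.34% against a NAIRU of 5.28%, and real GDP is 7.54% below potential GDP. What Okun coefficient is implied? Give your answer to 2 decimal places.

β ≈ 1.49

Okun's law: output gap = -β × (u - u*).
-7.54 = -β × (10.34 - 5.28) = -β × 5.06, so β = 7.54/5.06 = 1.49.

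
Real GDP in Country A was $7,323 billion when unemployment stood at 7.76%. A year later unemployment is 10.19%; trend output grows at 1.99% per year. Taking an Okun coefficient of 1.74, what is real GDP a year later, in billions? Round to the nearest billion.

$7,159 billion

Δu = 10.19 - 7.76 = 2.43 points.
Okun's law (growth form): g_Y = g_Y* - β × Δu = 1.99 - 1.74 × (2.43) = 1.99 - 4.2282 = -2.2382%.
Real GDP in the next year = 7323 × (1 - 2.2382/100) = 7323 × 0.977618 ≈ 7159 billion.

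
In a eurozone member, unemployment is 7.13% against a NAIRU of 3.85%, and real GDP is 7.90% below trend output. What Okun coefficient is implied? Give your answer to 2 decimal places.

Okun's law: output gap = -β × (u - u*).
-7.90 = -β × (7.13 - 3.85) = -β × 3.28, so β = 7.9/3.28 = 2.41.

β ≈ 2.41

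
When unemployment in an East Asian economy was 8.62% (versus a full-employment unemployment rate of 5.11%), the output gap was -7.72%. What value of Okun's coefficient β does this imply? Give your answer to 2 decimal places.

Okun's law: output gap = -β × (u - u*).
-7.72 = -β × (8.62 - 5.11) = -β × 3.51, so β = 7.72/3.51 = 2.20.

β ≈ 2.20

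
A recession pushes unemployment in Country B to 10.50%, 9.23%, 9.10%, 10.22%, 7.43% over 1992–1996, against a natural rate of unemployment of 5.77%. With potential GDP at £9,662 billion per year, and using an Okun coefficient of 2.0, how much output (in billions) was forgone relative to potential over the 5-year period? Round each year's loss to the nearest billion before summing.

Year 1992: gap = -2.0 × (10.5 - 5.77) = -9.46%, loss ≈ 9662 × 9.46/100 ≈ 914.
Year 1993: gap = -2.0 × (9.23 - 5.77) = -6.92%, loss ≈ 9662 × 6.92/100 ≈ 669.
Year 1994: gap = -2.0 × (9.1 - 5.77) = -6.66%, loss ≈ 9662 × 6.66/100 ≈ 643.
Year 1995: gap = -2.0 × (10.22 - 5.77) = -8.9%, loss ≈ 9662 × 8.9/100 ≈ 860.
Year 1996: gap = -2.0 × (7.43 - 5.77) = -3.32%, loss ≈ 9662 × 3.32/100 ≈ 321.
Total lost output = 914 + 669 + 643 + 860 + 321 = 3407 billion.

£3,407 billion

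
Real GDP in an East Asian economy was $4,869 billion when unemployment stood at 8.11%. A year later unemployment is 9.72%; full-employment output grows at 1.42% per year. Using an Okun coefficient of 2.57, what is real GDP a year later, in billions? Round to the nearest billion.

$4,737 billion

Δu = 9.72 - 8.11 = 1.61 points.
Okun's law (growth form): g_Y = g_Y* - β × Δu = 1.42 - 2.57 × (1.61) = 1.42 - 4.1377 = -2.7177%.
Real GDP in the next year = 4869 × (1 - 2.7177/100) = 4869 × 0.972823 ≈ 4737 billion.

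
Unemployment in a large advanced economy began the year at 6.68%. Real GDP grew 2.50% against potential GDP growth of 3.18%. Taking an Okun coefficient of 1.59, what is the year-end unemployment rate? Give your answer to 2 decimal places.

7.11%

Growth-rate Okun's law: g_Y = g_Y* - β × Δu, so Δu = (g_Y* - g_Y)/β.
Δu = (3.18 - 2.5)/1.59 = 0.68/1.59 = 0.43 percentage points.
Year-end unemployment = 6.68 + 0.43 = 7.11%.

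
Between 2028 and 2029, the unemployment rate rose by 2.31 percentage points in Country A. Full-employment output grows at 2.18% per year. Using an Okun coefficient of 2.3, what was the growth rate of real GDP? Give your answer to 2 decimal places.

-3.13%

Growth-rate Okun's law: g_Y = g_Y* - β × Δu.
g_Y = 2.18 - 2.3 × (2.31) = 2.18 - 5.313 = -3.133%, i.e. -3.13% to 2 d.p.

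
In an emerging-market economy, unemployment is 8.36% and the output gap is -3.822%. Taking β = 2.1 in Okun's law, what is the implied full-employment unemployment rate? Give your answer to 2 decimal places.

6.54%

From Okun's law, u - u* = -(output gap)/β = -(-3.822)/2.1 = 1.82 points.
So u* = 8.36 - 1.82 = 6.54%.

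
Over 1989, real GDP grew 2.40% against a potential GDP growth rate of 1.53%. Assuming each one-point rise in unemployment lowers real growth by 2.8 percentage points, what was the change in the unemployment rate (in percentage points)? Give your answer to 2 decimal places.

-0.31 percentage points

Growth-rate Okun's law: g_Y = g_Y* - β × Δu, so Δu = (g_Y* - g_Y)/β.
Δu = (1.53 - 2.4)/2.8 = -0.87/2.8 = -0.31 percentage points.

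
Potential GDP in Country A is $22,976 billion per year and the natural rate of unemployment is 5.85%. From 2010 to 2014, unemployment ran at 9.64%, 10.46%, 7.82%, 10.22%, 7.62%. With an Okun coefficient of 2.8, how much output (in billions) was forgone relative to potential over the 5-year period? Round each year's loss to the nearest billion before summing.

$10,621 billion

Year 2010: gap = -2.8 × (9.64 - 5.85) = -10.612%, loss ≈ 22976 × 10.612/100 ≈ 2438.
Year 2011: gap = -2.8 × (10.46 - 5.85) = -12.908%, loss ≈ 22976 × 12.908/100 ≈ 2966.
Year 2012: gap = -2.8 × (7.82 - 5.85) = -5.516%, loss ≈ 22976 × 5.516/100 ≈ 1267.
Year 2013: gap = -2.8 × (10.22 - 5.85) = -12.236%, loss ≈ 22976 × 12.236/100 ≈ 2811.
Year 2014: gap = -2.8 × (7.62 - 5.85) = -4.956%, loss ≈ 22976 × 4.956/100 ≈ 1139.
Total lost output = 2438 + 2966 + 1267 + 2811 + 1139 = 10621 billion.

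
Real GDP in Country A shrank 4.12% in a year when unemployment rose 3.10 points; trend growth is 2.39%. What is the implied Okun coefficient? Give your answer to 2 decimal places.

β ≈ 2.10

Growth form: g_Y = g_Y* - β × Δu, so β = (g_Y* - g_Y)/Δu.
β = (2.39 + 4.12)/3.10 = 6.51/3.10 = 2.10.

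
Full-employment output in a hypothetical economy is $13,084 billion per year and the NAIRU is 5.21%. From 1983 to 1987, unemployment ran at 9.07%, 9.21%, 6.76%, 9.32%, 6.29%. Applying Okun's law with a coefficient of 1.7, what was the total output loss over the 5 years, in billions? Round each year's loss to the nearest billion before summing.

$3,248 billion

Year 1983: gap = -1.7 × (9.07 - 5.21) = -6.562%, loss ≈ 13084 × 6.562/100 ≈ 859.
Year 1984: gap = -1.7 × (9.21 - 5.21) = -6.8%, loss ≈ 13084 × 6.8/100 ≈ 890.
Year 1985: gap = -1.7 × (6.76 - 5.21) = -2.635%, loss ≈ 13084 × 2.635/100 ≈ 345.
Year 1986: gap = -1.7 × (9.32 - 5.21) = -6.987%, loss ≈ 13084 × 6.987/100 ≈ 914.
Year 1987: gap = -1.7 × (6.29 - 5.21) = -1.836%, loss ≈ 13084 × 1.836/100 ≈ 240.
Total lost output = 859 + 890 + 345 + 914 + 240 = 3248 billion.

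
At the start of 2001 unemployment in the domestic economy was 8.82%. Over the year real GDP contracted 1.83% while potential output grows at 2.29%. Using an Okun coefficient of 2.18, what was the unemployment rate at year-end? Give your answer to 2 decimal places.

10.71%

Growth-rate Okun's law: g_Y = g_Y* - β × Δu, so Δu = (g_Y* - g_Y)/β.
Δu = (2.29 + 1.83)/2.18 = 4.12/2.18 = 1.89 percentage points.
Year-end unemployment = 8.82 + 1.89 = 10.71%.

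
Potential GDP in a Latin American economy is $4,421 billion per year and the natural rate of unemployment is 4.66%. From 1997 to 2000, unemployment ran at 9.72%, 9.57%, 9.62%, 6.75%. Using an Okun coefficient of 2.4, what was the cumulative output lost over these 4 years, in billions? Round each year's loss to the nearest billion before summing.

Year 1997: gap = -2.4 × (9.72 - 4.66) = -12.144%, loss ≈ 4421 × 12.144/100 ≈ 537.
Year 1998: gap = -2.4 × (9.57 - 4.66) = -11.784%, loss ≈ 4421 × 11.784/100 ≈ 521.
Year 1999: gap = -2.4 × (9.62 - 4.66) = -11.904%, loss ≈ 4421 × 11.904/100 ≈ 526.
Year 2000: gap = -2.4 × (6.75 - 4.66) = -5.016%, loss ≈ 4421 × 5.016/100 ≈ 222.
Total lost output = 537 + 521 + 526 + 222 = 1806 billion.

$1,806 billion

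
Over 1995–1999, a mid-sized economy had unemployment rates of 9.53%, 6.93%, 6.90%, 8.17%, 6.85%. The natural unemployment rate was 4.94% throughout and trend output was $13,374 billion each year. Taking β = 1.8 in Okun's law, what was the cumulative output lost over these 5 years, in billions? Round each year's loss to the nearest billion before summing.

$3,294 billion

Year 1995: gap = -1.8 × (9.53 - 4.94) = -8.262%, loss ≈ 13374 × 8.262/100 ≈ 1105.
Year 1996: gap = -1.8 × (6.93 - 4.94) = -3.582%, loss ≈ 13374 × 3.582/100 ≈ 479.
Year 1997: gap = -1.8 × (6.9 - 4.94) = -3.528%, loss ≈ 13374 × 3.528/100 ≈ 472.
Year 1998: gap = -1.8 × (8.17 - 4.94) = -5.814%, loss ≈ 13374 × 5.814/100 ≈ 778.
Year 1999: gap = -1.8 × (6.85 - 4.94) = -3.438%, loss ≈ 13374 × 3.438/100 ≈ 460.
Total lost output = 1105 + 479 + 472 + 778 + 460 = 3294 billion.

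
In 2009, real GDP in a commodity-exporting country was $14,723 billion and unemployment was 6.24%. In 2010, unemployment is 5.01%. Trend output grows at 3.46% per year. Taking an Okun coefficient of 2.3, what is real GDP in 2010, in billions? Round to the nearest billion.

$15,649 billion

Δu = 5.01 - 6.24 = -1.23 points.
Okun's law (growth form): g_Y = g_Y* - β × Δu = 3.46 - 2.3 × (-1.23) = 3.46 + 2.829 = 6.289%.
Real GDP in the next year = 14723 × (1 + 6.289/100) = 14723 × 1.06289 ≈ 15649 billion.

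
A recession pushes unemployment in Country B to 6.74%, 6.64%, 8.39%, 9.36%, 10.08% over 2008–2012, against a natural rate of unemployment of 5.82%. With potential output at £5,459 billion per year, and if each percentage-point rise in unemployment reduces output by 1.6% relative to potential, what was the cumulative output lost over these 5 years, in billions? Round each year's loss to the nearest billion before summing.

£1,057 billion

Year 2008: gap = -1.6 × (6.74 - 5.82) = -1.472%, loss ≈ 5459 × 1.472/100 ≈ 80.
Year 2009: gap = -1.6 × (6.64 - 5.82) = -1.312%, loss ≈ 5459 × 1.312/100 ≈ 72.
Year 2010: gap = -1.6 × (8.39 - 5.82) = -4.112%, loss ≈ 5459 × 4.112/100 ≈ 224.
Year 2011: gap = -1.6 × (9.36 - 5.82) = -5.664%, loss ≈ 5459 × 5.664/100 ≈ 309.
Year 2012: gap = -1.6 × (10.08 - 5.82) = -6.816%, loss ≈ 5459 × 6.816/100 ≈ 372.
Total lost output = 80 + 72 + 224 + 309 + 372 = 1057 billion.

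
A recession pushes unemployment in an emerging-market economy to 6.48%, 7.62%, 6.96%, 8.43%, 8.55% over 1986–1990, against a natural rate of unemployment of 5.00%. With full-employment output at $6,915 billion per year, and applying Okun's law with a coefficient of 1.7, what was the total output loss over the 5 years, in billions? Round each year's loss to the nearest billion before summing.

$1,532 billion

Year 1986: gap = -1.7 × (6.48 - 5) = -2.516%, loss ≈ 6915 × 2.516/100 ≈ 174.
Year 1987: gap = -1.7 × (7.62 - 5) = -4.454%, loss ≈ 6915 × 4.454/100 ≈ 308.
Year 1988: gap = -1.7 × (6.96 - 5) = -3.332%, loss ≈ 6915 × 3.332/100 ≈ 230.
Year 1989: gap = -1.7 × (8.43 - 5) = -5.831%, loss ≈ 6915 × 5.831/100 ≈ 403.
Year 1990: gap = -1.7 × (8.55 - 5) = -6.035%, loss ≈ 6915 × 6.035/100 ≈ 417.
Total lost output = 174 + 308 + 230 + 403 + 417 = 1532 billion.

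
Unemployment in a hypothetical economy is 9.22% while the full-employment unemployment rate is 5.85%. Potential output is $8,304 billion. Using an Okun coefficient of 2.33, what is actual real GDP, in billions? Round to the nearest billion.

Unemployment gap = 9.22 - 5.85 = 3.37 points, so the output gap is -2.33 × 3.37 = -7.8521%.
Actual GDP = 8304 × (1 - 7.8521/100) = 8304 × 0.921479 ≈ 7652 billion.

$7,652 billion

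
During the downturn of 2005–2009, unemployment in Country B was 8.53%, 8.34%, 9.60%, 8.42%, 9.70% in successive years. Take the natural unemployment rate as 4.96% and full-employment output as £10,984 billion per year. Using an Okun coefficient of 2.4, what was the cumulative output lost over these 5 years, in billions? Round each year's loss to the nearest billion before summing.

Year 2005: gap = -2.4 × (8.53 - 4.96) = -8.568%, loss ≈ 10984 × 8.568/100 ≈ 941.
Year 2006: gap = -2.4 × (8.34 - 4.96) = -8.112%, loss ≈ 10984 × 8.112/100 ≈ 891.
Year 2007: gap = -2.4 × (9.6 - 4.96) = -11.136%, loss ≈ 10984 × 11.136/100 ≈ 1223.
Year 2008: gap = -2.4 × (8.42 - 4.96) = -8.304%, loss ≈ 10984 × 8.304/100 ≈ 912.
Year 2009: gap = -2.4 × (9.7 - 4.96) = -11.376%, loss ≈ 10984 × 11.376/100 ≈ 1250.
Total lost output = 941 + 891 + 1223 + 912 + 1250 = 5217 billion.

£5,217 billion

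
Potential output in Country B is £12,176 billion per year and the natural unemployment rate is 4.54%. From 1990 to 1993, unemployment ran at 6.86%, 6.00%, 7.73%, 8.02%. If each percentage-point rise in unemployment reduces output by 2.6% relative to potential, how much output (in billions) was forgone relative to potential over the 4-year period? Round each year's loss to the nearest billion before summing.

£3,308 billion

Year 1990: gap = -2.6 × (6.86 - 4.54) = -6.032%, loss ≈ 12176 × 6.032/100 ≈ 734.
Year 1991: gap = -2.6 × (6 - 4.54) = -3.796%, loss ≈ 12176 × 3.796/100 ≈ 462.
Year 1992: gap = -2.6 × (7.73 - 4.54) = -8.294%, loss ≈ 12176 × 8.294/100 ≈ 1010.
Year 1993: gap = -2.6 × (8.02 - 4.54) = -9.048%, loss ≈ 12176 × 9.048/100 ≈ 1102.
Total lost output = 734 + 462 + 1010 + 1102 = 3308 billion.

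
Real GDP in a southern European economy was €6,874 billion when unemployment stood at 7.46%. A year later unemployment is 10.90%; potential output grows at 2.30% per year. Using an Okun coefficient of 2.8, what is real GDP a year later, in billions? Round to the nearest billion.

Δu = 10.9 - 7.46 = 3.44 points.
Okun's law (growth form): g_Y = g_Y* - β × Δu = 2.30 - 2.8 × (3.44) = 2.3 - 9.632 = -7.332%.
Real GDP in the next year = 6874 × (1 - 7.332/100) = 6874 × 0.92668 ≈ 6370 billion.

€6,370 billion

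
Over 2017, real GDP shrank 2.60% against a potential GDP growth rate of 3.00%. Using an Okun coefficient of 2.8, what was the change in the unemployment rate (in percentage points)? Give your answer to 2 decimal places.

2.00 percentage points

Growth-rate Okun's law: g_Y = g_Y* - β × Δu, so Δu = (g_Y* - g_Y)/β.
Δu = (3 + 2.6)/2.8 = 5.6/2.8 = 2.00 percentage points.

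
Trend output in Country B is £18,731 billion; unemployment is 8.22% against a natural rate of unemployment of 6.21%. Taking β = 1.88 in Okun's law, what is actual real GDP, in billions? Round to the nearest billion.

£18,023 billion

Unemployment gap = 8.22 - 6.21 = 2.01 points, so the output gap is -1.88 × 2.01 = -3.7788%.
Actual GDP = 18731 × (1 - 3.7788/100) = 18731 × 0.962212 ≈ 18023 billion.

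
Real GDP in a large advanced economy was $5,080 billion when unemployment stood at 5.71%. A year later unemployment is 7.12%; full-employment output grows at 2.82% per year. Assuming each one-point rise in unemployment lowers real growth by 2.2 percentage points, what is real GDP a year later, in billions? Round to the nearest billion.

$5,066 billion

Δu = 7.12 - 5.71 = 1.41 points.
Okun's law (growth form): g_Y = g_Y* - β × Δu = 2.82 - 2.2 × (1.41) = 2.82 - 3.102 = -0.282%.
Real GDP in the next year = 5080 × (1 - 0.282/100) = 5080 × 0.99718 ≈ 5066 billion.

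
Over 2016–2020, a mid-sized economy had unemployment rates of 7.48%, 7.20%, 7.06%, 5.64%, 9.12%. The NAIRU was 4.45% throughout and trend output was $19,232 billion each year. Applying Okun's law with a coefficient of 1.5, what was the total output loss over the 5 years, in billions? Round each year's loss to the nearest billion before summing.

$4,110 billion

Year 2016: gap = -1.5 × (7.48 - 4.45) = -4.545%, loss ≈ 19232 × 4.545/100 ≈ 874.
Year 2017: gap = -1.5 × (7.2 - 4.45) = -4.125%, loss ≈ 19232 × 4.125/100 ≈ 793.
Year 2018: gap = -1.5 × (7.06 - 4.45) = -3.915%, loss ≈ 19232 × 3.915/100 ≈ 753.
Year 2019: gap = -1.5 × (5.64 - 4.45) = -1.785%, loss ≈ 19232 × 1.785/100 ≈ 343.
Year 2020: gap = -1.5 × (9.12 - 4.45) = -7.005%, loss ≈ 19232 × 7.005/100 ≈ 1347.
Total lost output = 874 + 793 + 753 + 343 + 1347 = 4110 billion.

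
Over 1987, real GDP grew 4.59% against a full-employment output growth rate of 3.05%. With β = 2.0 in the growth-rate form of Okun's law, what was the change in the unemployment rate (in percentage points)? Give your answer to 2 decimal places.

Growth-rate Okun's law: g_Y = g_Y* - β × Δu, so Δu = (g_Y* - g_Y)/β.
Δu = (3.05 - 4.59)/2.0 = -1.54/2.0 = -0.77 percentage points.

-0.77 percentage points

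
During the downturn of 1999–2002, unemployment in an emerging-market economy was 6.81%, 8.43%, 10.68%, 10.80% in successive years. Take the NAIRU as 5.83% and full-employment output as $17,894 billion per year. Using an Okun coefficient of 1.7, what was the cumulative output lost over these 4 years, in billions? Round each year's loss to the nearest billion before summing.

$4,076 billion

Year 1999: gap = -1.7 × (6.81 - 5.83) = -1.666%, loss ≈ 17894 × 1.666/100 ≈ 298.
Year 2000: gap = -1.7 × (8.43 - 5.83) = -4.42%, loss ≈ 17894 × 4.42/100 ≈ 791.
Year 2001: gap = -1.7 × (10.68 - 5.83) = -8.245%, loss ≈ 17894 × 8.245/100 ≈ 1475.
Year 2002: gap = -1.7 × (10.8 - 5.83) = -8.449%, loss ≈ 17894 × 8.449/100 ≈ 1512.
Total lost output = 298 + 791 + 1475 + 1512 = 4076 billion.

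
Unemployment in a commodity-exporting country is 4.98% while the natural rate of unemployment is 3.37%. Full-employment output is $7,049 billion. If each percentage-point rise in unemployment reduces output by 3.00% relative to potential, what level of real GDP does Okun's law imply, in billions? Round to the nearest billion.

Unemployment gap = 4.98 - 3.37 = 1.61 points, so the output gap is -3 × 1.61 = -4.83%.
Actual GDP = 7049 × (1 - 4.83/100) = 7049 × 0.9517 ≈ 6709 billion.

$6,709 billion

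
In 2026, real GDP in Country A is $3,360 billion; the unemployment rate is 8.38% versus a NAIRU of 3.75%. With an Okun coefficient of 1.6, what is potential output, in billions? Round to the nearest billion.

Unemployment gap = 8.38 - 3.75 = 4.63 points, so output gap = -1.6 × 4.63 = -7.408%.
Since Y = Y* × (1 + gap/100), Y* = 3360/0.92592 ≈ 3629 billion.

$3,629 billion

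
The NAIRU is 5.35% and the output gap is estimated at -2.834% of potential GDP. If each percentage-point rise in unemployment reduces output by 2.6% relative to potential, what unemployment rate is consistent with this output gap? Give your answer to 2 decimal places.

6.44%

From Okun's law, u - u* = -(output gap)/β = -(-2.834)/2.6 = 1.09 points.
So u = 5.35 + 1.09 = 6.44%.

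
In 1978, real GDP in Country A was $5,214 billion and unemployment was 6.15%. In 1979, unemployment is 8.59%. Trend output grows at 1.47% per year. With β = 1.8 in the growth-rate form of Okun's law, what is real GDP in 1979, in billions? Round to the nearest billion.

Δu = 8.59 - 6.15 = 2.44 points.
Okun's law (growth form): g_Y = g_Y* - β × Δu = 1.47 - 1.8 × (2.44) = 1.47 - 4.392 = -2.922%.
Real GDP in the next year = 5214 × (1 - 2.922/100) = 5214 × 0.97078 ≈ 5062 billion.

$5,062 billion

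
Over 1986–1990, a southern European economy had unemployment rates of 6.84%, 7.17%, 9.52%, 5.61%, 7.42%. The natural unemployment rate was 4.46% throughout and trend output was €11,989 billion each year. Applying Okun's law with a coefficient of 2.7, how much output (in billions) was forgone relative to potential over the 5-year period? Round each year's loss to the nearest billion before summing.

€4,615 billion

Year 1986: gap = -2.7 × (6.84 - 4.46) = -6.426%, loss ≈ 11989 × 6.426/100 ≈ 770.
Year 1987: gap = -2.7 × (7.17 - 4.46) = -7.317%, loss ≈ 11989 × 7.317/100 ≈ 877.
Year 1988: gap = -2.7 × (9.52 - 4.46) = -13.662%, loss ≈ 11989 × 13.662/100 ≈ 1638.
Year 1989: gap = -2.7 × (5.61 - 4.46) = -3.105%, loss ≈ 11989 × 3.105/100 ≈ 372.
Year 1990: gap = -2.7 × (7.42 - 4.46) = -7.992%, loss ≈ 11989 × 7.992/100 ≈ 958.
Total lost output = 770 + 877 + 1638 + 372 + 958 = 4615 billion.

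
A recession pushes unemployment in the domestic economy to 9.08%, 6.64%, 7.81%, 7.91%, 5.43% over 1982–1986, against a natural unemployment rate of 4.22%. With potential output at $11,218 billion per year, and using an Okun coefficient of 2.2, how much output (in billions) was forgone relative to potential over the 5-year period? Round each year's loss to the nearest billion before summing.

Year 1982: gap = -2.2 × (9.08 - 4.22) = -10.692%, loss ≈ 11218 × 10.692/100 ≈ 1199.
Year 1983: gap = -2.2 × (6.64 - 4.22) = -5.324%, loss ≈ 11218 × 5.324/100 ≈ 597.
Year 1984: gap = -2.2 × (7.81 - 4.22) = -7.898%, loss ≈ 11218 × 7.898/100 ≈ 886.
Year 1985: gap = -2.2 × (7.91 - 4.22) = -8.118%, loss ≈ 11218 × 8.118/100 ≈ 911.
Year 1986: gap = -2.2 × (5.43 - 4.22) = -2.662%, loss ≈ 11218 × 2.662/100 ≈ 299.
Total lost output = 1199 + 597 + 886 + 911 + 299 = 3892 billion.

$3,892 billion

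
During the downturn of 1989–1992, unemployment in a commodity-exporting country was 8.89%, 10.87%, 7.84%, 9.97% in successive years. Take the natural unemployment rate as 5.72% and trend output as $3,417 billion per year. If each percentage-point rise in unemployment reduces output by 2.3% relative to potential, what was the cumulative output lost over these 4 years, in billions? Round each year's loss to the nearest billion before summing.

Year 1989: gap = -2.3 × (8.89 - 5.72) = -7.291%, loss ≈ 3417 × 7.291/100 ≈ 249.
Year 1990: gap = -2.3 × (10.87 - 5.72) = -11.845%, loss ≈ 3417 × 11.845/100 ≈ 405.
Year 1991: gap = -2.3 × (7.84 - 5.72) = -4.876%, loss ≈ 3417 × 4.876/100 ≈ 167.
Year 1992: gap = -2.3 × (9.97 - 5.72) = -9.775%, loss ≈ 3417 × 9.775/100 ≈ 334.
Total lost output = 249 + 405 + 167 + 334 = 1155 billion.

$1,155 billion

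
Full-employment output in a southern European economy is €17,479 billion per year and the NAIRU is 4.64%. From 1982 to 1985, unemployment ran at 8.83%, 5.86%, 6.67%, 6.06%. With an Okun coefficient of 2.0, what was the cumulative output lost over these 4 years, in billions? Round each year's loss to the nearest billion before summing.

Year 1982: gap = -2.0 × (8.83 - 4.64) = -8.38%, loss ≈ 17479 × 8.38/100 ≈ 1465.
Year 1983: gap = -2.0 × (5.86 - 4.64) = -2.44%, loss ≈ 17479 × 2.44/100 ≈ 426.
Year 1984: gap = -2.0 × (6.67 - 4.64) = -4.06%, loss ≈ 17479 × 4.06/100 ≈ 710.
Year 1985: gap = -2.0 × (6.06 - 4.64) = -2.84%, loss ≈ 17479 × 2.84/100 ≈ 496.
Total lost output = 1465 + 426 + 710 + 496 = 3097 billion.

€3,097 billion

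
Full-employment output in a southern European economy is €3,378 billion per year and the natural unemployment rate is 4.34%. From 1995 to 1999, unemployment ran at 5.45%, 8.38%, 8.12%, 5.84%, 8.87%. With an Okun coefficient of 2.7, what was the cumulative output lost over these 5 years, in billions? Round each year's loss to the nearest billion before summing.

€1,364 billion

Year 1995: gap = -2.7 × (5.45 - 4.34) = -2.997%, loss ≈ 3378 × 2.997/100 ≈ 101.
Year 1996: gap = -2.7 × (8.38 - 4.34) = -10.908%, loss ≈ 3378 × 10.908/100 ≈ 368.
Year 1997: gap = -2.7 × (8.12 - 4.34) = -10.206%, loss ≈ 3378 × 10.206/100 ≈ 345.
Year 1998: gap = -2.7 × (5.84 - 4.34) = -4.05%, loss ≈ 3378 × 4.05/100 ≈ 137.
Year 1999: gap = -2.7 × (8.87 - 4.34) = -12.231%, loss ≈ 3378 × 12.231/100 ≈ 413.
Total lost output = 101 + 368 + 345 + 137 + 413 = 1364 billion.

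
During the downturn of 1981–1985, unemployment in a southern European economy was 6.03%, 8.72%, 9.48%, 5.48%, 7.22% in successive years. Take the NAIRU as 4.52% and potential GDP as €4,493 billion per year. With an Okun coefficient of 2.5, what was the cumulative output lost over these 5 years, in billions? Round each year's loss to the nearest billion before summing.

Year 1981: gap = -2.5 × (6.03 - 4.52) = -3.775%, loss ≈ 4493 × 3.775/100 ≈ 170.
Year 1982: gap = -2.5 × (8.72 - 4.52) = -10.5%, loss ≈ 4493 × 10.5/100 ≈ 472.
Year 1983: gap = -2.5 × (9.48 - 4.52) = -12.4%, loss ≈ 4493 × 12.4/100 ≈ 557.
Year 1984: gap = -2.5 × (5.48 - 4.52) = -2.4%, loss ≈ 4493 × 2.4/100 ≈ 108.
Year 1985: gap = -2.5 × (7.22 - 4.52) = -6.75%, loss ≈ 4493 × 6.75/100 ≈ 303.
Total lost output = 170 + 472 + 557 + 108 + 303 = 1610 billion.

€1,610 billion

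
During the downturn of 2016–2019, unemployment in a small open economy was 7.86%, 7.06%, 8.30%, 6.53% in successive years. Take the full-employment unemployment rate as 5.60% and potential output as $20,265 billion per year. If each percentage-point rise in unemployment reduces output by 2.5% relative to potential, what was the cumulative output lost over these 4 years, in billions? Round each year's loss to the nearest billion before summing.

$3,724 billion

Year 2016: gap = -2.5 × (7.86 - 5.6) = -5.65%, loss ≈ 20265 × 5.65/100 ≈ 1145.
Year 2017: gap = -2.5 × (7.06 - 5.6) = -3.65%, loss ≈ 20265 × 3.65/100 ≈ 740.
Year 2018: gap = -2.5 × (8.3 - 5.6) = -6.75%, loss ≈ 20265 × 6.75/100 ≈ 1368.
Year 2019: gap = -2.5 × (6.53 - 5.6) = -2.325%, loss ≈ 20265 × 2.325/100 ≈ 471.
Total lost output = 1145 + 740 + 1368 + 471 = 3724 billion.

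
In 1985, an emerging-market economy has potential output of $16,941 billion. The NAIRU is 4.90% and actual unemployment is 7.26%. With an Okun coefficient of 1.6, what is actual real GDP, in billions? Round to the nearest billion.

Unemployment gap = 7.26 - 4.9 = 2.36 points, so the output gap is -1.6 × 2.36 = -3.776%.
Actual GDP = 16941 × (1 - 3.776/100) = 16941 × 0.96224 ≈ 16301 billion.

$16,301 billion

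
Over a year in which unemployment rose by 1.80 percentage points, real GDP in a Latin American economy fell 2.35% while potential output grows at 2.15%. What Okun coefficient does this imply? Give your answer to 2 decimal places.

Growth form: g_Y = g_Y* - β × Δu, so β = (g_Y* - g_Y)/Δu.
β = (2.15 + 2.35)/1.80 = 4.5/1.80 = 2.50.

β ≈ 2.50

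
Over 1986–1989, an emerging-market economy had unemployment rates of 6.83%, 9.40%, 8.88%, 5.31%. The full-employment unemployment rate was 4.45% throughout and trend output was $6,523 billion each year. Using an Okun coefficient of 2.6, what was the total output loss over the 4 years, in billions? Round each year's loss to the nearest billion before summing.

Year 1986: gap = -2.6 × (6.83 - 4.45) = -6.188%, loss ≈ 6523 × 6.188/100 ≈ 404.
Year 1987: gap = -2.6 × (9.4 - 4.45) = -12.87%, loss ≈ 6523 × 12.87/100 ≈ 840.
Year 1988: gap = -2.6 × (8.88 - 4.45) = -11.518%, loss ≈ 6523 × 11.518/100 ≈ 751.
Year 1989: gap = -2.6 × (5.31 - 4.45) = -2.236%, loss ≈ 6523 × 2.236/100 ≈ 146.
Total lost output = 404 + 840 + 751 + 146 = 2141 billion.

$2,141 billion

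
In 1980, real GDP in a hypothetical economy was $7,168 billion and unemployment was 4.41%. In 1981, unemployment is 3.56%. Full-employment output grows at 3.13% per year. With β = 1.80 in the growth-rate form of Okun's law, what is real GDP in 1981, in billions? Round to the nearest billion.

Δu = 3.56 - 4.41 = -0.85 points.
Okun's law (growth form): g_Y = g_Y* - β × Δu = 3.13 - 1.80 × (-0.85) = 3.13 + 1.53 = 4.66%.
Real GDP in the next year = 7168 × (1 + 4.66/100) = 7168 × 1.0466 ≈ 7502 billion.

$7,502 billion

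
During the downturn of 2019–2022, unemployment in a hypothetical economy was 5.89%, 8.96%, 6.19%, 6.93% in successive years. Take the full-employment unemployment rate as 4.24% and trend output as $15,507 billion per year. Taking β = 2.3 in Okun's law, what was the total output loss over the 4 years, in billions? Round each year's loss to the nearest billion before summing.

Year 2019: gap = -2.3 × (5.89 - 4.24) = -3.795%, loss ≈ 15507 × 3.795/100 ≈ 588.
Year 2020: gap = -2.3 × (8.96 - 4.24) = -10.856%, loss ≈ 15507 × 10.856/100 ≈ 1683.
Year 2021: gap = -2.3 × (6.19 - 4.24) = -4.485%, loss ≈ 15507 × 4.485/100 ≈ 695.
Year 2022: gap = -2.3 × (6.93 - 4.24) = -6.187%, loss ≈ 15507 × 6.187/100 ≈ 959.
Total lost output = 588 + 1683 + 695 + 959 = 3925 billion.

$3,925 billion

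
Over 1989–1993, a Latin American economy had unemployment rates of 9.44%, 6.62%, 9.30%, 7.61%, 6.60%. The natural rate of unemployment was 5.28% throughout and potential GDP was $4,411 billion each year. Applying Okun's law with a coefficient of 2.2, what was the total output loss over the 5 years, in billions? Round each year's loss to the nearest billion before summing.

$1,278 billion

Year 1989: gap = -2.2 × (9.44 - 5.28) = -9.152%, loss ≈ 4411 × 9.152/100 ≈ 404.
Year 1990: gap = -2.2 × (6.62 - 5.28) = -2.948%, loss ≈ 4411 × 2.948/100 ≈ 130.
Year 1991: gap = -2.2 × (9.3 - 5.28) = -8.844%, loss ≈ 4411 × 8.844/100 ≈ 390.
Year 1992: gap = -2.2 × (7.61 - 5.28) = -5.126%, loss ≈ 4411 × 5.126/100 ≈ 226.
Year 1993: gap = -2.2 × (6.6 - 5.28) = -2.904%, loss ≈ 4411 × 2.904/100 ≈ 128.
Total lost output = 404 + 130 + 390 + 226 + 128 = 1278 billion.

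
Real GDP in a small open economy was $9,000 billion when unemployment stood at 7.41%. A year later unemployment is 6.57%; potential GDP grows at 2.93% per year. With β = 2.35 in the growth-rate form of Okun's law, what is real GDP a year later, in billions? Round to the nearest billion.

Δu = 6.57 - 7.41 = -0.84 points.
Okun's law (growth form): g_Y = g_Y* - β × Δu = 2.93 - 2.35 × (-0.84) = 2.93 + 1.974 = 4.904%.
Real GDP in the next year = 9000 × (1 + 4.904/100) = 9000 × 1.04904 ≈ 9441 billion.

$9,441 billion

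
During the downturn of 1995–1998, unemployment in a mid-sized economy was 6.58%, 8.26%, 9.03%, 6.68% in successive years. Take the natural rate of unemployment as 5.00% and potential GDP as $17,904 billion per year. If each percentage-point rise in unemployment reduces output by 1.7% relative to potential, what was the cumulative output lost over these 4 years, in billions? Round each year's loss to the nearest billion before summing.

Year 1995: gap = -1.7 × (6.58 - 5) = -2.686%, loss ≈ 17904 × 2.686/100 ≈ 481.
Year 1996: gap = -1.7 × (8.26 - 5) = -5.542%, loss ≈ 17904 × 5.542/100 ≈ 992.
Year 1997: gap = -1.7 × (9.03 - 5) = -6.851%, loss ≈ 17904 × 6.851/100 ≈ 1227.
Year 1998: gap = -1.7 × (6.68 - 5) = -2.856%, loss ≈ 17904 × 2.856/100 ≈ 511.
Total lost output = 481 + 992 + 1227 + 511 = 3211 billion.

$3,211 billion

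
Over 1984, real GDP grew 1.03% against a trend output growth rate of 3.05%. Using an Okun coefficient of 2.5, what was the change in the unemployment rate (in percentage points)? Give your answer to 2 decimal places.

Growth-rate Okun's law: g_Y = g_Y* - β × Δu, so Δu = (g_Y* - g_Y)/β.
Δu = (3.05 - 1.03)/2.5 = 2.02/2.5 = 0.81 percentage points.

0.81 percentage points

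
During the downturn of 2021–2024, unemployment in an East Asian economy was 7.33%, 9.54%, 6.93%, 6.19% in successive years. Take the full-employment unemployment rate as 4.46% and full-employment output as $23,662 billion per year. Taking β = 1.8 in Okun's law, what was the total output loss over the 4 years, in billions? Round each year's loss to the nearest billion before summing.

$5,175 billion

Year 2021: gap = -1.8 × (7.33 - 4.46) = -5.166%, loss ≈ 23662 × 5.166/100 ≈ 1222.
Year 2022: gap = -1.8 × (9.54 - 4.46) = -9.144%, loss ≈ 23662 × 9.144/100 ≈ 2164.
Year 2023: gap = -1.8 × (6.93 - 4.46) = -4.446%, loss ≈ 23662 × 4.446/100 ≈ 1052.
Year 2024: gap = -1.8 × (6.19 - 4.46) = -3.114%, loss ≈ 23662 × 3.114/100 ≈ 737.
Total lost output = 1222 + 2164 + 1052 + 737 = 5175 billion.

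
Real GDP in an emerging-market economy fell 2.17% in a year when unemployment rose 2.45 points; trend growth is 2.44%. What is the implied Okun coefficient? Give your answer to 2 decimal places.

Growth form: g_Y = g_Y* - β × Δu, so β = (g_Y* - g_Y)/Δu.
β = (2.44 + 2.17)/2.45 = 4.61/2.45 = 1.88.

β ≈ 1.88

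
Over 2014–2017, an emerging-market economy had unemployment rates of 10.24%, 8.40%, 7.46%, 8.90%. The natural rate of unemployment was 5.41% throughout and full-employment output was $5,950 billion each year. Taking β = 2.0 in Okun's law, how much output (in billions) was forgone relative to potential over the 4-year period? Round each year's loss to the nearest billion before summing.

$1,590 billion

Year 2014: gap = -2.0 × (10.24 - 5.41) = -9.66%, loss ≈ 5950 × 9.66/100 ≈ 575.
Year 2015: gap = -2.0 × (8.4 - 5.41) = -5.98%, loss ≈ 5950 × 5.98/100 ≈ 356.
Year 2016: gap = -2.0 × (7.46 - 5.41) = -4.1%, loss ≈ 5950 × 4.1/100 ≈ 244.
Year 2017: gap = -2.0 × (8.9 - 5.41) = -6.98%, loss ≈ 5950 × 6.98/100 ≈ 415.
Total lost output = 575 + 356 + 244 + 415 = 1590 billion.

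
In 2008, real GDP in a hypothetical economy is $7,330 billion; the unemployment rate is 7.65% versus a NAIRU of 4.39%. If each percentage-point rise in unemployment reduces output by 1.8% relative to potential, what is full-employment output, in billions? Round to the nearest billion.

$7,787 billion

Unemployment gap = 7.65 - 4.39 = 3.26 points, so output gap = -1.8 × 3.26 = -5.868%.
Since Y = Y* × (1 + gap/100), Y* = 7330/0.94132 ≈ 7787 billion.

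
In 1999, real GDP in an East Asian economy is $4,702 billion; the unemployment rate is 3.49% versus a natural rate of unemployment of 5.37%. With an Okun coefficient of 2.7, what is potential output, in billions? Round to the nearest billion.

Unemployment gap = 3.49 - 5.37 = -1.88 points, so output gap = -2.7 × (-1.88) = 5.076%.
Since Y = Y* × (1 + gap/100), Y* = 4702/1.05076 ≈ 4475 billion.

$4,475 billion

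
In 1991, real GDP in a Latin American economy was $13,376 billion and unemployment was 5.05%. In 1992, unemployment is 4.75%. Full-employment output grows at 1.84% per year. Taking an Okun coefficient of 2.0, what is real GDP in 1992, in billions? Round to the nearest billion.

Δu = 4.75 - 5.05 = -0.3 points.
Okun's law (growth form): g_Y = g_Y* - β × Δu = 1.84 - 2.0 × (-0.30) = 1.84 + 0.6 = 2.44%.
Real GDP in the next year = 13376 × (1 + 2.44/100) = 13376 × 1.0244 ≈ 13702 billion.

$13,702 billion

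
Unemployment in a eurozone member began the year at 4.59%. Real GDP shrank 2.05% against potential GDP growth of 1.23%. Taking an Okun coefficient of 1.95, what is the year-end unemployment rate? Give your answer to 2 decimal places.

Growth-rate Okun's law: g_Y = g_Y* - β × Δu, so Δu = (g_Y* - g_Y)/β.
Δu = (1.23 + 2.05)/1.95 = 3.28/1.95 = 1.68 percentage points.
Year-end unemployment = 4.59 + 1.68 = 6.27%.

6.27%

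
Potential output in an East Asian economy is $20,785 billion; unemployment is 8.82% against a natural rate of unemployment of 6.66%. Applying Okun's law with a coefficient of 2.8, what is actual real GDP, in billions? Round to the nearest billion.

Unemployment gap = 8.82 - 6.66 = 2.16 points, so the output gap is -2.8 × 2.16 = -6.048%.
Actual GDP = 20785 × (1 - 6.048/100) = 20785 × 0.93952 ≈ 19528 billion.

$19,528 billion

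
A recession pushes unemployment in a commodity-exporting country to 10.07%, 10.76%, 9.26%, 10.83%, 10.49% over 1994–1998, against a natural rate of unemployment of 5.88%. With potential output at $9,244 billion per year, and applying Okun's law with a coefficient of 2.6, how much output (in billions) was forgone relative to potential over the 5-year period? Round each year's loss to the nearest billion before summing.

$5,290 billion

Year 1994: gap = -2.6 × (10.07 - 5.88) = -10.894%, loss ≈ 9244 × 10.894/100 ≈ 1007.
Year 1995: gap = -2.6 × (10.76 - 5.88) = -12.688%, loss ≈ 9244 × 12.688/100 ≈ 1173.
Year 1996: gap = -2.6 × (9.26 - 5.88) = -8.788%, loss ≈ 9244 × 8.788/100 ≈ 812.
Year 1997: gap = -2.6 × (10.83 - 5.88) = -12.87%, loss ≈ 9244 × 12.87/100 ≈ 1190.
Year 1998: gap = -2.6 × (10.49 - 5.88) = -11.986%, loss ≈ 9244 × 11.986/100 ≈ 1108.
Total lost output = 1007 + 1173 + 812 + 1190 + 1108 = 5290 billion.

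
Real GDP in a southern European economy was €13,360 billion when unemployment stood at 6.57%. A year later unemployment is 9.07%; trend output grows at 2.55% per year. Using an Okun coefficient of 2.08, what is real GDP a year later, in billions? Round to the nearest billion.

Δu = 9.07 - 6.57 = 2.5 points.
Okun's law (growth form): g_Y = g_Y* - β × Δu = 2.55 - 2.08 × (2.50) = 2.55 - 5.2 = -2.65%.
Real GDP in the next year = 13360 × (1 - 2.65/100) = 13360 × 0.9735 ≈ 13006 billion.

€13,006 billion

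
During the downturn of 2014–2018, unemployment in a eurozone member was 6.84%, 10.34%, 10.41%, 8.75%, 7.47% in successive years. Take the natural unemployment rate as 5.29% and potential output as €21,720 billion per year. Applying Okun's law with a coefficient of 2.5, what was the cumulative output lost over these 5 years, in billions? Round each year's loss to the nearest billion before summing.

Year 2014: gap = -2.5 × (6.84 - 5.29) = -3.875%, loss ≈ 21720 × 3.875/100 ≈ 842.
Year 2015: gap = -2.5 × (10.34 - 5.29) = -12.625%, loss ≈ 21720 × 12.625/100 ≈ 2742.
Year 2016: gap = -2.5 × (10.41 - 5.29) = -12.8%, loss ≈ 21720 × 12.8/100 ≈ 2780.
Year 2017: gap = -2.5 × (8.75 - 5.29) = -8.65%, loss ≈ 21720 × 8.65/100 ≈ 1879.
Year 2018: gap = -2.5 × (7.47 - 5.29) = -5.45%, loss ≈ 21720 × 5.45/100 ≈ 1184.
Total lost output = 842 + 2742 + 2780 + 1879 + 1184 = 9427 billion.

€9,427 billion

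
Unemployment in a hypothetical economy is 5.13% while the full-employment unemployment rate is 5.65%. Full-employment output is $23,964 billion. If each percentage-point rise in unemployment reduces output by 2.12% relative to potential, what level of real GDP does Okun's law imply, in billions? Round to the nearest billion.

$24,228 billion

Unemployment gap = 5.13 - 5.65 = -0.52 points, so the output gap is -2.12 × (-0.52) = 1.1024%.
Actual GDP = 23964 × (1 + 1.1024/100) = 23964 × 1.011024 ≈ 24228 billion.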